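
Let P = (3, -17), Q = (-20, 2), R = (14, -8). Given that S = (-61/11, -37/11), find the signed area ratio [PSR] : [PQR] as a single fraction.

6/11

[PQR] = ½·(3·(2−(-8)) + (-20)·(-8−(-17)) + 14·(-17−2)) = ½·(30 − 180 − 266) = -208.
[PSR] = ½·(3·(-37/11−(-8)) + (-61/11)·(-8−(-17)) + 14·(-17−(-37/11))) = ½·(153/11 − 549/11 − 2100/11) = -1248/11, so the ratio is (-1248/11)/(-208) = 6/11.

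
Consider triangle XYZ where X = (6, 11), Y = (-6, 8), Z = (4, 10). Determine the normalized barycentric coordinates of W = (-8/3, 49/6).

Signed area of the reference triangle: [XYZ] = ½·(6·(8−10) + (-6)·(10−11) + 4·(11−8)) = ½·(-12 + 6 + 12) = 3.
[WYZ] = ½·((-8/3)·(8−10) + (-6)·(10−(49/6)) + 4·(49/6−8)) = ½·(16/3 − 11 + 2/3) = -5/2, so the X-coordinate is (-5/2)/3 = -5/6.
[XWZ] = ½·(6·(49/6−10) + (-8/3)·(10−11) + 4·(11−(49/6))) = ½·(-11 + 8/3 + 34/3) = 3/2, so the Y-coordinate is 1/2.
[XYW] = ½·(6·(8−(49/6)) + (-6)·(49/6−11) + (-8/3)·(11−8)) = ½·(-1 + 17 − 8) = 4, so the Z-coordinate is 4/3.
Check: -5/6 + 1/2 + 4/3 = 1.

(-5/6, 1/2, 4/3)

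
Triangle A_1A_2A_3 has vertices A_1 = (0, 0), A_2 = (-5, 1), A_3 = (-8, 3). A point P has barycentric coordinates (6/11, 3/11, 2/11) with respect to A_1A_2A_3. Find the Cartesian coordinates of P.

P = (6/11)·A_1 + (3/11)·A_2 + (2/11)·A_3.
x-coordinate: (6/11)·0 + (3/11)·(-5) + (2/11)·(-8) = -31/11.
y-coordinate: (6/11)·0 + (3/11)·1 + (2/11)·3 = 9/11.

(-31/11, 9/11)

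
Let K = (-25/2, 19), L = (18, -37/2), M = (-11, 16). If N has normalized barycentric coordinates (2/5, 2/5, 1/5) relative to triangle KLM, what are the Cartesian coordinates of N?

(0, 17/5)

N = (2/5)·K + (2/5)·L + (1/5)·M.
x-coordinate: (2/5)·(-25/2) + (2/5)·18 + (1/5)·(-11) = 0.
y-coordinate: (2/5)·19 + (2/5)·(-37/2) + (1/5)·16 = 17/5.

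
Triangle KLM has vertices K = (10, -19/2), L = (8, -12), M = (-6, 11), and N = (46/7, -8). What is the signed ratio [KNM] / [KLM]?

4/7

[KLM] = ½·(10·(-12−11) + 8·(11−(-19/2)) + (-6)·(-19/2−(-12))) = ½·(-230 + 164 − 15) = -81/2.
[KNM] = ½·(10·(-8−11) + (46/7)·(11−(-19/2)) + (-6)·(-19/2−(-8))) = ½·(-190 + 943/7 + 9) = -162/7, so the ratio is (-162/7)/(-81/2) = 4/7.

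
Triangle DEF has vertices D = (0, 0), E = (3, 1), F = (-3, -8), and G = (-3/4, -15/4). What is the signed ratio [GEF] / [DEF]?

[DEF] = ½·(0·(1−(-8)) + 3·(-8−0) + (-3)·(0−1)) = ½·(0 − 24 + 3) = -21/2.
[GEF] = ½·((-3/4)·(1−(-8)) + 3·(-8−(-15/4)) + (-3)·(-15/4−1)) = ½·(-27/4 − 51/4 + 57/4) = -21/8, so the ratio is (-21/8)/(-21/2) = 1/4.

1/4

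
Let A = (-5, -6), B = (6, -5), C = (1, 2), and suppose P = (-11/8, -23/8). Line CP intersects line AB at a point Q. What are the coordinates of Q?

(-14/5, -29/5)

Barycentric coordinates of P with respect to ABC: (1/2, 1/8, 3/8).
On side AB the C-coordinate is zero; dropping P's C-weight 3/8 and renormalizing the remaining 1/2 : 1/8 gives weights 4/5, 1/5 on A, B.
Q = (4/5)·(-5, -6) + (1/5)·(6, -5) = (-14/5, -29/5).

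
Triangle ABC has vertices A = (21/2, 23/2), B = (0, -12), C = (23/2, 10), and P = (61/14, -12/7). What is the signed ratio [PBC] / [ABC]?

[ABC] = ½·((21/2)·(-12−10) + 0·(10−(23/2)) + (23/2)·(23/2−(-12))) = ½·(-231 + 0 + 1081/4) = 157/8.
[PBC] = ½·((61/14)·(-12−10) + 0·(10−(-12/7)) + (23/2)·(-12/7−(-12))) = ½·(-671/7 + 0 + 828/7) = 157/14, so the ratio is (157/14)/(157/8) = 4/7.

4/7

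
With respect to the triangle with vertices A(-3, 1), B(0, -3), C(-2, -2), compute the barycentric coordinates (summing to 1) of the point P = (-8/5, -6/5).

(2/5, 2/5, 1/5)

Signed area of the reference triangle: [ABC] = ½·((-3)·(-3−(-2)) + 0·(-2−1) + (-2)·(1−(-3))) = ½·(3 + 0 − 8) = -5/2.
[PBC] = ½·((-8/5)·(-3−(-2)) + 0·(-2−(-6/5)) + (-2)·(-6/5−(-3))) = ½·(8/5 + 0 − 18/5) = -1, so the A-coordinate is (-1)/(-5/2) = 2/5.
[APC] = ½·((-3)·(-6/5−(-2)) + (-8/5)·(-2−1) + (-2)·(1−(-6/5))) = ½·(-12/5 + 24/5 − 22/5) = -1, so the B-coordinate is 2/5.
[ABP] = ½·((-3)·(-3−(-6/5)) + 0·(-6/5−1) + (-8/5)·(1−(-3))) = ½·(27/5 + 0 − 32/5) = -1/2, so the C-coordinate is 1/5.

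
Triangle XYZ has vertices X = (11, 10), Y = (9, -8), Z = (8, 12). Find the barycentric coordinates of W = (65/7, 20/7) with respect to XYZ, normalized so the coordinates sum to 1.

(2/7, 3/7, 2/7)

Signed area of the reference triangle: [XYZ] = ½·(11·(-8−12) + 9·(12−10) + 8·(10−(-8))) = ½·(-220 + 18 + 144) = -29.
[WYZ] = ½·((65/7)·(-8−12) + 9·(12−(20/7)) + 8·(20/7−(-8))) = ½·(-1300/7 + 576/7 + 608/7) = -58/7, so the X-coordinate is (-58/7)/(-29) = 2/7.
[XWZ] = ½·(11·(20/7−12) + (65/7)·(12−10) + 8·(10−(20/7))) = ½·(-704/7 + 130/7 + 400/7) = -87/7, so the Y-coordinate is 3/7.
[XYW] = ½·(11·(-8−(20/7)) + 9·(20/7−10) + (65/7)·(10−(-8))) = ½·(-836/7 − 450/7 + 1170/7) = -58/7, so the Z-coordinate is 2/7.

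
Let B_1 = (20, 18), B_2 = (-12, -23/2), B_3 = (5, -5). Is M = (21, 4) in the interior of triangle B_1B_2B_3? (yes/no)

Barycentric coordinates of M: (98/587, -466/587, 955/587).
The three coordinates are positive, negative, positive; a point is interior exactly when all three are positive.

no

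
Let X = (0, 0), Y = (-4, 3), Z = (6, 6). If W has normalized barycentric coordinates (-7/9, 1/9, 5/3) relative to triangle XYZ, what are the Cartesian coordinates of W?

(86/9, 31/3)

W = (-7/9)·X + (1/9)·Y + (5/3)·Z.
x-coordinate: (-7/9)·0 + (1/9)·(-4) + (5/3)·6 = 86/9.
y-coordinate: (-7/9)·0 + (1/9)·3 + (5/3)·6 = 31/3.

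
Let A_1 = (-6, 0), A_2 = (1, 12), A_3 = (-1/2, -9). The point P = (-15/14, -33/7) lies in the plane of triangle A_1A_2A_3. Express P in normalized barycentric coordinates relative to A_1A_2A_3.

Signed area of the reference triangle: [A_1A_2A_3] = ½·((-6)·(12−(-9)) + 1·(-9−0) + (-1/2)·(0−12)) = ½·(-126 − 9 + 6) = -129/2.
[PA_2A_3] = ½·((-15/14)·(12−(-9)) + 1·(-9−(-33/7)) + (-1/2)·(-33/7−12)) = ½·(-45/2 − 30/7 + 117/14) = -129/14, so the A_1-coordinate is (-129/14)/(-129/2) = 1/7.
[A_1PA_3] = ½·((-6)·(-33/7−(-9)) + (-15/14)·(-9−0) + (-1/2)·(0−(-33/7))) = ½·(-180/7 + 135/14 − 33/14) = -129/14, so the A_2-coordinate is 1/7.
[A_1A_2P] = ½·((-6)·(12−(-33/7)) + 1·(-33/7−0) + (-15/14)·(0−12)) = ½·(-702/7 − 33/7 + 90/7) = -645/14, so the A_3-coordinate is 5/7.

(1/7, 1/7, 5/7)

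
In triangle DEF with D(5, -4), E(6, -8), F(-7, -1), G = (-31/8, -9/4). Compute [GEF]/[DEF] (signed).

[DEF] = ½·(5·(-8−(-1)) + 6·(-1−(-4)) + (-7)·(-4−(-8))) = ½·(-35 + 18 − 28) = -45/2.
[GEF] = ½·((-31/8)·(-8−(-1)) + 6·(-1−(-9/4)) + (-7)·(-9/4−(-8))) = ½·(217/8 + 15/2 − 161/4) = -45/16, so the ratio is (-45/16)/(-45/2) = 1/8.

1/8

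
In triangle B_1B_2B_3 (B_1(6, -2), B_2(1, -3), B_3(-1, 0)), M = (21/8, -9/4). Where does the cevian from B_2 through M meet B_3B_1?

(17/4, -3/2)

Barycentric coordinates of M with respect to B_1B_2B_3: (3/8, 1/2, 1/8).
On side B_3B_1 the B_2-coordinate is zero; dropping M's B_2-weight 1/2 and renormalizing the remaining 1/8 : 3/8 gives weights 1/4, 3/4 on B_3, B_1.
N = (1/4)·(-1, 0) + (3/4)·(6, -2) = (17/4, -3/2).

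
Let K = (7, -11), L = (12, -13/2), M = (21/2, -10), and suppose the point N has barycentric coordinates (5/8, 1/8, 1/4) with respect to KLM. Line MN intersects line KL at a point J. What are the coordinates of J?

Line MN meets KL where the M-coordinate vanishes; zeroing N's M-weight and renormalizing leaves K, L-weights 5/8 : 1/8 → (5/6, 1/6).
So J = (5/6)·K + (1/6)·L = (47/6, -41/4).

(47/6, -41/4)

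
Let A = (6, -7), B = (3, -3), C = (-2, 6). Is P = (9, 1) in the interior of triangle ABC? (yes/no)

no

Barycentric coordinates of P: (74/7, -103/7, 36/7).
The three coordinates are positive, negative, positive; a point is interior exactly when all three are positive.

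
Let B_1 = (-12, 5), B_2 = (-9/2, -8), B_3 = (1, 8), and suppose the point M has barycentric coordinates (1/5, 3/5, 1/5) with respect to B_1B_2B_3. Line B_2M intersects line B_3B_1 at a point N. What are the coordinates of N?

Line B_2M meets B_3B_1 where the B_2-coordinate vanishes; zeroing M's B_2-weight and renormalizing leaves B_3, B_1-weights 1/5 : 1/5 → (1/2, 1/2).
So N = (1/2)·B_3 + (1/2)·B_1 = (-11/2, 13/2).

(-11/2, 13/2)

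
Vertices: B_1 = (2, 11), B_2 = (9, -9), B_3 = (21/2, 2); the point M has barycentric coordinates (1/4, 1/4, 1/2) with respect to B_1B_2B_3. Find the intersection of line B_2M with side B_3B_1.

Line B_2M meets B_3B_1 where the B_2-coordinate vanishes; zeroing M's B_2-weight and renormalizing leaves B_3, B_1-weights 1/2 : 1/4 → (2/3, 1/3).
So N = (2/3)·B_3 + (1/3)·B_1 = (23/3, 5).

(23/3, 5)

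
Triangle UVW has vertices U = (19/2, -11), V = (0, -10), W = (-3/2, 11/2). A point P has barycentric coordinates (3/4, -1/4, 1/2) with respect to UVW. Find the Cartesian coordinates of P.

(51/8, -3)

P = (3/4)·U + (-1/4)·V + (1/2)·W.
x-coordinate: (3/4)·(19/2) + (-1/4)·0 + (1/2)·(-3/2) = 51/8.
y-coordinate: (3/4)·(-11) + (-1/4)·(-10) + (1/2)·(11/2) = -3.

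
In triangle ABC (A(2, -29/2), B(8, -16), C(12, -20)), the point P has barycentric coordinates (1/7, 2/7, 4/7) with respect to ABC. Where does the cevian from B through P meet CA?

(10, -189/10)

Line BP meets CA where the B-coordinate vanishes; zeroing P's B-weight and renormalizing leaves C, A-weights 4/7 : 1/7 → (4/5, 1/5).
So Q = (4/5)·C + (1/5)·A = (10, -189/10).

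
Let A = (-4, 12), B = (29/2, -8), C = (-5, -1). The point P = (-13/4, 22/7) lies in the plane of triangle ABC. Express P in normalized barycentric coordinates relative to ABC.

Signed area of the reference triangle: [ABC] = ½·((-4)·(-8−(-1)) + (29/2)·(-1−12) + (-5)·(12−(-8))) = ½·(28 − 377/2 − 100) = -521/4.
[PBC] = ½·((-13/4)·(-8−(-1)) + (29/2)·(-1−(22/7)) + (-5)·(22/7−(-8))) = ½·(91/4 − 841/14 − 390/7) = -2605/56, so the A-coordinate is (-2605/56)/(-521/4) = 5/14.
[APC] = ½·((-4)·(22/7−(-1)) + (-13/4)·(-1−12) + (-5)·(12−(22/7))) = ½·(-116/7 + 169/4 − 310/7) = -521/56, so the B-coordinate is 1/14.
[ABP] = ½·((-4)·(-8−(22/7)) + (29/2)·(22/7−12) + (-13/4)·(12−(-8))) = ½·(312/7 − 899/7 − 65) = -521/7, so the C-coordinate is 4/7.
Check: 5/14 + 1/14 + 4/7 = 1.

(5/14, 1/14, 4/7)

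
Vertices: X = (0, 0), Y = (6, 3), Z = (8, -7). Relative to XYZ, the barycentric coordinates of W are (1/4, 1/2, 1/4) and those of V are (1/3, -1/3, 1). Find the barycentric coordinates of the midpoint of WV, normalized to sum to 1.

(7/24, 1/12, 5/8)

Since both coordinate triples sum to 1, the midpoint's barycentrics are the componentwise average.
(1/4+1/3)/2 = 7/24; similarly 1/12 and 5/8.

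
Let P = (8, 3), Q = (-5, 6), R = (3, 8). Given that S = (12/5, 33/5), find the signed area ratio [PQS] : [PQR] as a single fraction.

3/5

[PQR] = ½·(8·(6−8) + (-5)·(8−3) + 3·(3−6)) = ½·(-16 − 25 − 9) = -25.
[PQS] = ½·(8·(6−(33/5)) + (-5)·(33/5−3) + (12/5)·(3−6)) = ½·(-24/5 − 18 − 36/5) = -15, so the ratio is (-15)/(-25) = 3/5.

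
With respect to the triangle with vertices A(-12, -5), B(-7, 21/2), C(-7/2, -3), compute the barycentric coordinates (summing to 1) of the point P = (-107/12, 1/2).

Signed area of the reference triangle: [ABC] = ½·((-12)·(21/2−(-3)) + (-7)·(-3−(-5)) + (-7/2)·(-5−(21/2))) = ½·(-162 − 14 + 217/4) = -487/8.
[PBC] = ½·((-107/12)·(21/2−(-3)) + (-7)·(-3−(1/2)) + (-7/2)·(1/2−(21/2))) = ½·(-963/8 + 49/2 + 35) = -487/16, so the A-coordinate is (-487/16)/(-487/8) = 1/2.
[APC] = ½·((-12)·(1/2−(-3)) + (-107/12)·(-3−(-5)) + (-7/2)·(-5−(1/2))) = ½·(-42 − 107/6 + 77/4) = -487/24, so the B-coordinate is 1/3.
[ABP] = ½·((-12)·(21/2−(1/2)) + (-7)·(1/2−(-5)) + (-107/12)·(-5−(21/2))) = ½·(-120 − 77/2 + 3317/24) = -487/48, so the C-coordinate is 1/6.
Check: 1/2 + 1/3 + 1/6 = 1.

(1/2, 1/3, 1/6)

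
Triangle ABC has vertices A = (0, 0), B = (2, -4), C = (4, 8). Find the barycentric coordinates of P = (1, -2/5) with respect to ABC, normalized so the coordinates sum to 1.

(3/5, 3/10, 1/10)

Signed area of the reference triangle: [ABC] = ½·(0·(-4−8) + 2·(8−0) + 4·(0−(-4))) = ½·(0 + 16 + 16) = 16.
[PBC] = ½·(1·(-4−8) + 2·(8−(-2/5)) + 4·(-2/5−(-4))) = ½·(-12 + 84/5 + 72/5) = 48/5, so the A-coordinate is (48/5)/16 = 3/5.
[APC] = ½·(0·(-2/5−8) + 1·(8−0) + 4·(0−(-2/5))) = ½·(0 + 8 + 8/5) = 24/5, so the B-coordinate is 3/10.
[ABP] = ½·(0·(-4−(-2/5)) + 2·(-2/5−0) + 1·(0−(-4))) = ½·(0 − 4/5 + 4) = 8/5, so the C-coordinate is 1/10.
Check: 3/5 + 3/10 + 1/10 = 1.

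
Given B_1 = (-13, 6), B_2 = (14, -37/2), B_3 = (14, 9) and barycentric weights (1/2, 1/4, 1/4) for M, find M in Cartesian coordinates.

M = (1/2)·B_1 + (1/4)·B_2 + (1/4)·B_3.
x-coordinate: (1/2)·(-13) + (1/4)·14 + (1/4)·14 = 1/2.
y-coordinate: (1/2)·6 + (1/4)·(-37/2) + (1/4)·9 = 5/8.

(1/2, 5/8)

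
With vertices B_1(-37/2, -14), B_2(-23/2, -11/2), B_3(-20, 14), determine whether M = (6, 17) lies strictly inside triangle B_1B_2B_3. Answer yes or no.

no

Barycentric coordinates of M: (-426/167, 586/167, 7/167).
The three coordinates are negative, positive, positive; a point is interior exactly when all three are positive.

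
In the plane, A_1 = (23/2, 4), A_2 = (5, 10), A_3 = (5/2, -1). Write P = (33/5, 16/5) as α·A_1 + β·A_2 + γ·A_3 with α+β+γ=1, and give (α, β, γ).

(2/5, 1/5, 2/5)

Signed area of the reference triangle: [A_1A_2A_3] = ½·((23/2)·(10−(-1)) + 5·(-1−4) + (5/2)·(4−10)) = ½·(253/2 − 25 − 15) = 173/4.
[PA_2A_3] = ½·((33/5)·(10−(-1)) + 5·(-1−(16/5)) + (5/2)·(16/5−10)) = ½·(363/5 − 21 − 17) = 173/10, so the A_1-coordinate is (173/10)/(173/4) = 2/5.
[A_1PA_3] = ½·((23/2)·(16/5−(-1)) + (33/5)·(-1−4) + (5/2)·(4−(16/5))) = ½·(483/10 − 33 + 2) = 173/20, so the A_2-coordinate is 1/5.
[A_1A_2P] = ½·((23/2)·(10−(16/5)) + 5·(16/5−4) + (33/5)·(4−10)) = ½·(391/5 − 4 − 198/5) = 173/10, so the A_3-coordinate is 2/5.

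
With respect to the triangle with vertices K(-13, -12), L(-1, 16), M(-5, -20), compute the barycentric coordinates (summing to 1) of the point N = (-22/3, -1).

Signed area of the reference triangle: [KLM] = ½·((-13)·(16−(-20)) + (-1)·(-20−(-12)) + (-5)·(-12−16)) = ½·(-468 + 8 + 140) = -160.
[NLM] = ½·((-22/3)·(16−(-20)) + (-1)·(-20−(-1)) + (-5)·(-1−16)) = ½·(-264 + 19 + 85) = -80, so the K-coordinate is (-80)/(-160) = 1/2.
[KNM] = ½·((-13)·(-1−(-20)) + (-22/3)·(-20−(-12)) + (-5)·(-12−(-1))) = ½·(-247 + 176/3 + 55) = -200/3, so the L-coordinate is 5/12.
[KLN] = ½·((-13)·(16−(-1)) + (-1)·(-1−(-12)) + (-22/3)·(-12−16)) = ½·(-221 − 11 + 616/3) = -40/3, so the M-coordinate is 1/12.
Check: 1/2 + 5/12 + 1/12 = 1.

(1/2, 5/12, 1/12)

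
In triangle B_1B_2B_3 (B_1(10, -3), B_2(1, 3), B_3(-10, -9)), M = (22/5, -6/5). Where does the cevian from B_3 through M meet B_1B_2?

Barycentric coordinates of M with respect to B_1B_2B_3: (1/2, 2/5, 1/10).
On side B_1B_2 the B_3-coordinate is zero; dropping M's B_3-weight 1/10 and renormalizing the remaining 1/2 : 2/5 gives weights 5/9, 4/9 on B_1, B_2.
N = (5/9)·(10, -3) + (4/9)·(1, 3) = (6, -1/3).

(6, -1/3)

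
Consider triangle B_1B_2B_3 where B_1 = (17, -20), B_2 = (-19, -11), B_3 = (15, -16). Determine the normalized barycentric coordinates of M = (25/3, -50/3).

(4/9, 2/9, 1/3)

Signed area of the reference triangle: [B_1B_2B_3] = ½·(17·(-11−(-16)) + (-19)·(-16−(-20)) + 15·(-20−(-11))) = ½·(85 − 76 − 135) = -63.
[MB_2B_3] = ½·((25/3)·(-11−(-16)) + (-19)·(-16−(-50/3)) + 15·(-50/3−(-11))) = ½·(125/3 − 38/3 − 85) = -28, so the B_1-coordinate is (-28)/(-63) = 4/9.
[B_1MB_3] = ½·(17·(-50/3−(-16)) + (25/3)·(-16−(-20)) + 15·(-20−(-50/3))) = ½·(-34/3 + 100/3 − 50) = -14, so the B_2-coordinate is 2/9.
[B_1B_2M] = ½·(17·(-11−(-50/3)) + (-19)·(-50/3−(-20)) + (25/3)·(-20−(-11))) = ½·(289/3 − 190/3 − 75) = -21, so the B_3-coordinate is 1/3.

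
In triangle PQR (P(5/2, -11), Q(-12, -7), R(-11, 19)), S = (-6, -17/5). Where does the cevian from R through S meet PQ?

Barycentric coordinates of S with respect to PQR: (2/5, 2/5, 1/5).
On side PQ the R-coordinate is zero; dropping S's R-weight 1/5 and renormalizing the remaining 2/5 : 2/5 gives weights 1/2, 1/2 on P, Q.
T = (1/2)·(5/2, -11) + (1/2)·(-12, -7) = (-19/4, -9).

(-19/4, -9)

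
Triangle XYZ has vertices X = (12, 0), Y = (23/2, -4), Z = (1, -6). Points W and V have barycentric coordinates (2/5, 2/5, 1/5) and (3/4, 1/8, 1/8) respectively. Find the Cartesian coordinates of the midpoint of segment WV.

Barycentric coordinates of the midpoint are the average: (23/40, 21/80, 13/80).
Converting: (23/40)·X + (21/80)·Y + (13/80)·Z = (1613/160, -81/40).

(1613/160, -81/40)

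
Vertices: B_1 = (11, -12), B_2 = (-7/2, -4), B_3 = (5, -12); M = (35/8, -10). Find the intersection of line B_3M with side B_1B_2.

(15/4, -8)

Barycentric coordinates of M with respect to B_1B_2B_3: (1/4, 1/4, 1/2).
On side B_1B_2 the B_3-coordinate is zero; dropping M's B_3-weight 1/2 and renormalizing the remaining 1/4 : 1/4 gives weights 1/2, 1/2 on B_1, B_2.
N = (1/2)·(11, -12) + (1/2)·(-7/2, -4) = (15/4, -8).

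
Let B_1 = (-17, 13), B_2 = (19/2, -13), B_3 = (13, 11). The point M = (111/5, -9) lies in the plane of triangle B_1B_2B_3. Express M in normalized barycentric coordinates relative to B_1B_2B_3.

(-2/5, 4/5, 3/5)

Signed area of the reference triangle: [B_1B_2B_3] = ½·((-17)·(-13−11) + (19/2)·(11−13) + 13·(13−(-13))) = ½·(408 − 19 + 338) = 727/2.
[MB_2B_3] = ½·((111/5)·(-13−11) + (19/2)·(11−(-9)) + 13·(-9−(-13))) = ½·(-2664/5 + 190 + 52) = -727/5, so the B_1-coordinate is (-727/5)/(727/2) = -2/5.
[B_1MB_3] = ½·((-17)·(-9−11) + (111/5)·(11−13) + 13·(13−(-9))) = ½·(340 − 222/5 + 286) = 1454/5, so the B_2-coordinate is 4/5.
[B_1B_2M] = ½·((-17)·(-13−(-9)) + (19/2)·(-9−13) + (111/5)·(13−(-13))) = ½·(68 − 209 + 2886/5) = 2181/10, so the B_3-coordinate is 3/5.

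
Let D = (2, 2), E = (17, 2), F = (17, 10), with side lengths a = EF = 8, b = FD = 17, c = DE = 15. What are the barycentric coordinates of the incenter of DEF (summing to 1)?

(1/5, 17/40, 3/8)

The incenter has barycentric coordinates proportional to the opposite side lengths: (8 : 17 : 15).
Normalizing by 8+17+15 = 40 gives (1/5, 17/40, 3/8).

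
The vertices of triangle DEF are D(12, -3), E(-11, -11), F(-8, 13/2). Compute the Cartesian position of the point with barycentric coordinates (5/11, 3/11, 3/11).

G = (5/11)·D + (3/11)·E + (3/11)·F.
x-coordinate: (5/11)·12 + (3/11)·(-11) + (3/11)·(-8) = 3/11.
y-coordinate: (5/11)·(-3) + (3/11)·(-11) + (3/11)·(13/2) = -57/22.

(3/11, -57/22)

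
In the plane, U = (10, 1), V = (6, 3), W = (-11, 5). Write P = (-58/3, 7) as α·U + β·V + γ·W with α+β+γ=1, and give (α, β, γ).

(-2/3, 1/3, 4/3)

Signed area of the reference triangle: [UVW] = ½·(10·(3−5) + 6·(5−1) + (-11)·(1−3)) = ½·(-20 + 24 + 22) = 13.
[PVW] = ½·((-58/3)·(3−5) + 6·(5−7) + (-11)·(7−3)) = ½·(116/3 − 12 − 44) = -26/3, so the U-coordinate is (-26/3)/13 = -2/3.
[UPW] = ½·(10·(7−5) + (-58/3)·(5−1) + (-11)·(1−7)) = ½·(20 − 232/3 + 66) = 13/3, so the V-coordinate is 1/3.
[UVP] = ½·(10·(3−7) + 6·(7−1) + (-58/3)·(1−3)) = ½·(-40 + 36 + 116/3) = 52/3, so the W-coordinate is 4/3.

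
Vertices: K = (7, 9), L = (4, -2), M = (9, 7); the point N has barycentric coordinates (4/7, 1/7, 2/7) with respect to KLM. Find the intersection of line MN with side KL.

Line MN meets KL where the M-coordinate vanishes; zeroing N's M-weight and renormalizing leaves K, L-weights 4/7 : 1/7 → (4/5, 1/5).
So J = (4/5)·K + (1/5)·L = (32/5, 34/5).

(32/5, 34/5)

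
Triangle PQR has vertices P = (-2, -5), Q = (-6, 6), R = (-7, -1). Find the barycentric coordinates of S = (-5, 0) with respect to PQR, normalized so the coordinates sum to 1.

Signed area of the reference triangle: [PQR] = ½·((-2)·(6−(-1)) + (-6)·(-1−(-5)) + (-7)·(-5−6)) = ½·(-14 − 24 + 77) = 39/2.
[SQR] = ½·((-5)·(6−(-1)) + (-6)·(-1−0) + (-7)·(0−6)) = ½·(-35 + 6 + 42) = 13/2, so the P-coordinate is (13/2)/(39/2) = 1/3.
[PSR] = ½·((-2)·(0−(-1)) + (-5)·(-1−(-5)) + (-7)·(-5−0)) = ½·(-2 − 20 + 35) = 13/2, so the Q-coordinate is 1/3.
[PQS] = ½·((-2)·(6−0) + (-6)·(0−(-5)) + (-5)·(-5−6)) = ½·(-12 − 30 + 55) = 13/2, so the R-coordinate is 1/3.

(1/3, 1/3, 1/3)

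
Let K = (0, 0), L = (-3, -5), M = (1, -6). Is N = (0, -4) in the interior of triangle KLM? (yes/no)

yes

Barycentric coordinates of N: (7/23, 4/23, 12/23).
The three coordinates are positive, positive, positive; a point is interior exactly when all three are positive.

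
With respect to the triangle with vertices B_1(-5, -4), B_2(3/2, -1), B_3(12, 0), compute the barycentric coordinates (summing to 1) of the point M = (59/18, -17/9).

(4/9, 1/9, 4/9)

Signed area of the reference triangle: [B_1B_2B_3] = ½·((-5)·(-1−0) + (3/2)·(0−(-4)) + 12·(-4−(-1))) = ½·(5 + 6 − 36) = -25/2.
[MB_2B_3] = ½·((59/18)·(-1−0) + (3/2)·(0−(-17/9)) + 12·(-17/9−(-1))) = ½·(-59/18 + 17/6 − 32/3) = -50/9, so the B_1-coordinate is (-50/9)/(-25/2) = 4/9.
[B_1MB_3] = ½·((-5)·(-17/9−0) + (59/18)·(0−(-4)) + 12·(-4−(-17/9))) = ½·(85/9 + 118/9 − 76/3) = -25/18, so the B_2-coordinate is 1/9.
[B_1B_2M] = ½·((-5)·(-1−(-17/9)) + (3/2)·(-17/9−(-4)) + (59/18)·(-4−(-1))) = ½·(-40/9 + 19/6 − 59/6) = -50/9, so the B_3-coordinate is 4/9.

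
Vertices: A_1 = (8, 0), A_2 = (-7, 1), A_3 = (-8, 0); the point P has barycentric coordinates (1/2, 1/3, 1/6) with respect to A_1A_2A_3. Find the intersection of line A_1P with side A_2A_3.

Line A_1P meets A_2A_3 where the A_1-coordinate vanishes; zeroing P's A_1-weight and renormalizing leaves A_2, A_3-weights 1/3 : 1/6 → (2/3, 1/3).
So Q = (2/3)·A_2 + (1/3)·A_3 = (-22/3, 2/3).

(-22/3, 2/3)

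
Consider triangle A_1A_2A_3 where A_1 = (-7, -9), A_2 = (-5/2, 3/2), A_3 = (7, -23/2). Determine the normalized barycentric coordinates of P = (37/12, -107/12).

Signed area of the reference triangle: [A_1A_2A_3] = ½·((-7)·(3/2−(-23/2)) + (-5/2)·(-23/2−(-9)) + 7·(-9−(3/2))) = ½·(-91 + 25/4 − 147/2) = -633/8.
[PA_2A_3] = ½·((37/12)·(3/2−(-23/2)) + (-5/2)·(-23/2−(-107/12)) + 7·(-107/12−(3/2))) = ½·(481/12 + 155/24 − 875/12) = -211/16, so the A_1-coordinate is (-211/16)/(-633/8) = 1/6.
[A_1PA_3] = ½·((-7)·(-107/12−(-23/2)) + (37/12)·(-23/2−(-9)) + 7·(-9−(-107/12))) = ½·(-217/12 − 185/24 − 7/12) = -211/16, so the A_2-coordinate is 1/6.
[A_1A_2P] = ½·((-7)·(3/2−(-107/12)) + (-5/2)·(-107/12−(-9)) + (37/12)·(-9−(3/2))) = ½·(-875/12 − 5/24 − 259/8) = -211/4, so the A_3-coordinate is 2/3.
Check: 1/6 + 1/6 + 2/3 = 1.

(1/6, 1/6, 2/3)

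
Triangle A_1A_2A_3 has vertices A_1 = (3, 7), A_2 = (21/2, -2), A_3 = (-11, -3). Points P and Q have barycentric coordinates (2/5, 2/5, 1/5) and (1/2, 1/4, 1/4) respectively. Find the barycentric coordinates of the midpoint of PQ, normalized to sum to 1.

Since both coordinate triples sum to 1, the midpoint's barycentrics are the componentwise average.
(2/5+1/2)/2 = 9/20; similarly 13/40 and 9/40.

(9/20, 13/40, 9/40)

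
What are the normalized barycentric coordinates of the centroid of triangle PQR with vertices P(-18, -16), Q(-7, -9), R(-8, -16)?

The centroid is the average of the vertices, so each weight is 1/3.

(1/3, 1/3, 1/3)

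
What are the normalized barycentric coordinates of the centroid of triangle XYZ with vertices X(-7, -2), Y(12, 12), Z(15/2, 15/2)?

The centroid is the average of the vertices, so each weight is 1/3.

(1/3, 1/3, 1/3)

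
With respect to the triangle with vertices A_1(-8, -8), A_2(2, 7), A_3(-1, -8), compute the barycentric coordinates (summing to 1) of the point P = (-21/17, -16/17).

(4/17, 8/17, 5/17)

Signed area of the reference triangle: [A_1A_2A_3] = ½·((-8)·(7−(-8)) + 2·(-8−(-8)) + (-1)·(-8−7)) = ½·(-120 + 0 + 15) = -105/2.
[PA_2A_3] = ½·((-21/17)·(7−(-8)) + 2·(-8−(-16/17)) + (-1)·(-16/17−7)) = ½·(-315/17 − 240/17 + 135/17) = -210/17, so the A_1-coordinate is (-210/17)/(-105/2) = 4/17.
[A_1PA_3] = ½·((-8)·(-16/17−(-8)) + (-21/17)·(-8−(-8)) + (-1)·(-8−(-16/17))) = ½·(-960/17 + 0 + 120/17) = -420/17, so the A_2-coordinate is 8/17.
[A_1A_2P] = ½·((-8)·(7−(-16/17)) + 2·(-16/17−(-8)) + (-21/17)·(-8−7)) = ½·(-1080/17 + 240/17 + 315/17) = -525/34, so the A_3-coordinate is 5/17.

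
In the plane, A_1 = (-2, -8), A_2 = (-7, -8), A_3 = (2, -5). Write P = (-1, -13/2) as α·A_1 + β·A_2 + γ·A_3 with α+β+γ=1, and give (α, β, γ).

Signed area of the reference triangle: [A_1A_2A_3] = ½·((-2)·(-8−(-5)) + (-7)·(-5−(-8)) + 2·(-8−(-8))) = ½·(6 − 21 + 0) = -15/2.
[PA_2A_3] = ½·((-1)·(-8−(-5)) + (-7)·(-5−(-13/2)) + 2·(-13/2−(-8))) = ½·(3 − 21/2 + 3) = -9/4, so the A_1-coordinate is (-9/4)/(-15/2) = 3/10.
[A_1PA_3] = ½·((-2)·(-13/2−(-5)) + (-1)·(-5−(-8)) + 2·(-8−(-13/2))) = ½·(3 − 3 − 3) = -3/2, so the A_2-coordinate is 1/5.
[A_1A_2P] = ½·((-2)·(-8−(-13/2)) + (-7)·(-13/2−(-8)) + (-1)·(-8−(-8))) = ½·(3 − 21/2 + 0) = -15/4, so the A_3-coordinate is 1/2.
Check: 3/10 + 1/5 + 1/2 = 1.

(3/10, 1/5, 1/2)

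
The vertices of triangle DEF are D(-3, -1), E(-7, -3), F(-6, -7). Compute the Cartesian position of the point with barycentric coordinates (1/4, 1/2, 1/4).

G = (1/4)·D + (1/2)·E + (1/4)·F.
x-coordinate: (1/4)·(-3) + (1/2)·(-7) + (1/4)·(-6) = -23/4.
y-coordinate: (1/4)·(-1) + (1/2)·(-3) + (1/4)·(-7) = -7/2.

(-23/4, -7/2)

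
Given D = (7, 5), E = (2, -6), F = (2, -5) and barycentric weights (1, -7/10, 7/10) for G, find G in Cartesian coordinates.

G = 1·D + (-7/10)·E + (7/10)·F.
x-coordinate: 1·7 + (-7/10)·2 + (7/10)·2 = 7.
y-coordinate: 1·5 + (-7/10)·(-6) + (7/10)·(-5) = 57/10.

(7, 57/10)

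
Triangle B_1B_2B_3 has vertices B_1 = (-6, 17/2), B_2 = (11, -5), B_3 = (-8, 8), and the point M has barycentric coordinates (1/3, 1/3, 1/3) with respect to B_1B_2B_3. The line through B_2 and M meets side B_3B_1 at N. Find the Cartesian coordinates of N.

(-7, 33/4)

Line B_2M meets B_3B_1 where the B_2-coordinate vanishes; zeroing M's B_2-weight and renormalizing leaves B_3, B_1-weights 1/3 : 1/3 → (1/2, 1/2).
So N = (1/2)·B_3 + (1/2)·B_1 = (-7, 33/4).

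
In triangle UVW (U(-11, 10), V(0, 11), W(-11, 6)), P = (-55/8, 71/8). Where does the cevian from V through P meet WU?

Barycentric coordinates of P with respect to UVW: (1/4, 3/8, 3/8).
On side WU the V-coordinate is zero; dropping P's V-weight 3/8 and renormalizing the remaining 3/8 : 1/4 gives weights 3/5, 2/5 on W, U.
Q = (3/5)·(-11, 6) + (2/5)·(-11, 10) = (-11, 38/5).

(-11, 38/5)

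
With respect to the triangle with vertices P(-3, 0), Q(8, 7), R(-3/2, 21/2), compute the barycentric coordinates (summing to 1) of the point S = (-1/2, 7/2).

(3/5, 1/5, 1/5)

Signed area of the reference triangle: [PQR] = ½·((-3)·(7−(21/2)) + 8·(21/2−0) + (-3/2)·(0−7)) = ½·(21/2 + 84 + 21/2) = 105/2.
[SQR] = ½·((-1/2)·(7−(21/2)) + 8·(21/2−(7/2)) + (-3/2)·(7/2−7)) = ½·(7/4 + 56 + 21/4) = 63/2, so the P-coordinate is (63/2)/(105/2) = 3/5.
[PSR] = ½·((-3)·(7/2−(21/2)) + (-1/2)·(21/2−0) + (-3/2)·(0−(7/2))) = ½·(21 − 21/4 + 21/4) = 21/2, so the Q-coordinate is 1/5.
[PQS] = ½·((-3)·(7−(7/2)) + 8·(7/2−0) + (-1/2)·(0−7)) = ½·(-21/2 + 28 + 7/2) = 21/2, so the R-coordinate is 1/5.
Check: 3/5 + 1/5 + 1/5 = 1.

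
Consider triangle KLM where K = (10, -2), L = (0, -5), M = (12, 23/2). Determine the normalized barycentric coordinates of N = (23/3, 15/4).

(1/6, 1/3, 1/2)

Signed area of the reference triangle: [KLM] = ½·(10·(-5−(23/2)) + 0·(23/2−(-2)) + 12·(-2−(-5))) = ½·(-165 + 0 + 36) = -129/2.
[NLM] = ½·((23/3)·(-5−(23/2)) + 0·(23/2−(15/4)) + 12·(15/4−(-5))) = ½·(-253/2 + 0 + 105) = -43/4, so the K-coordinate is (-43/4)/(-129/2) = 1/6.
[KNM] = ½·(10·(15/4−(23/2)) + (23/3)·(23/2−(-2)) + 12·(-2−(15/4))) = ½·(-155/2 + 207/2 − 69) = -43/2, so the L-coordinate is 1/3.
[KLN] = ½·(10·(-5−(15/4)) + 0·(15/4−(-2)) + (23/3)·(-2−(-5))) = ½·(-175/2 + 0 + 23) = -129/4, so the M-coordinate is 1/2.
Check: 1/6 + 1/3 + 1/2 = 1.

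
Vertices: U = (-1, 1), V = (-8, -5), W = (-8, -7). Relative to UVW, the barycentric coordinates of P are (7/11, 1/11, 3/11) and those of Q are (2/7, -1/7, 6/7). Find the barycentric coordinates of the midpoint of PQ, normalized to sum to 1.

(71/154, -2/77, 87/154)

Since both coordinate triples sum to 1, the midpoint's barycentrics are the componentwise average.
(7/11+2/7)/2 = 71/154; similarly -2/77 and 87/154.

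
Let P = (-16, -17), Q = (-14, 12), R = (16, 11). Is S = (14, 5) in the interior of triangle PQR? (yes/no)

Barycentric coordinates of S: (91/436, -17/109, 413/436).
The three coordinates are positive, negative, positive; a point is interior exactly when all three are positive.

no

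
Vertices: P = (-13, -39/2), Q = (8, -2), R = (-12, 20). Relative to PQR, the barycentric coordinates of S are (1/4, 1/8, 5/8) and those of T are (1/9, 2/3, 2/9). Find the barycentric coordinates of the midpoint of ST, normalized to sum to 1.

(13/72, 19/48, 61/144)

Since both coordinate triples sum to 1, the midpoint's barycentrics are the componentwise average.
(1/4+1/9)/2 = 13/72; similarly 19/48 and 61/144.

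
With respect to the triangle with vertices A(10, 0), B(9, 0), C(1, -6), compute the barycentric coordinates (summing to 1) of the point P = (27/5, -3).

(2/5, 1/10, 1/2)

Signed area of the reference triangle: [ABC] = ½·(10·(0−(-6)) + 9·(-6−0) + 1·(0−0)) = ½·(60 − 54 + 0) = 3.
[PBC] = ½·((27/5)·(0−(-6)) + 9·(-6−(-3)) + 1·(-3−0)) = ½·(162/5 − 27 − 3) = 6/5, so the A-coordinate is (6/5)/3 = 2/5.
[APC] = ½·(10·(-3−(-6)) + (27/5)·(-6−0) + 1·(0−(-3))) = ½·(30 − 162/5 + 3) = 3/10, so the B-coordinate is 1/10.
[ABP] = ½·(10·(0−(-3)) + 9·(-3−0) + (27/5)·(0−0)) = ½·(30 − 27 + 0) = 3/2, so the C-coordinate is 1/2.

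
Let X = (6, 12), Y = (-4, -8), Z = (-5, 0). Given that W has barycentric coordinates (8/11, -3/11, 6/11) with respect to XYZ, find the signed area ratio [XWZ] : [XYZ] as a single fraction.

-3/11

The signed ratio [XWZ]/[XYZ] equals the barycentric coordinate of W at vertex Y, which is -3/11.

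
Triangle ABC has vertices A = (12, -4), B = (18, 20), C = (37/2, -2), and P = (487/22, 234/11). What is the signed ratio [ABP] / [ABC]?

7/11

[ABC] = ½·(12·(20−(-2)) + 18·(-2−(-4)) + (37/2)·(-4−20)) = ½·(264 + 36 − 444) = -72.
[ABP] = ½·(12·(20−(234/11)) + 18·(234/11−(-4)) + (487/22)·(-4−20)) = ½·(-168/11 + 5004/11 − 5844/11) = -504/11, so the ratio is (-504/11)/(-72) = 7/11.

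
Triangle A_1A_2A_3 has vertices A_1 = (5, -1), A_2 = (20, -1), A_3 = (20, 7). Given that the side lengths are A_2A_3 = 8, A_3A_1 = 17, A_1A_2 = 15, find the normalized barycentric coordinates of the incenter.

The incenter has barycentric coordinates proportional to the opposite side lengths: (8 : 17 : 15).
Normalizing by 8+17+15 = 40 gives (1/5, 17/40, 3/8).

(1/5, 17/40, 3/8)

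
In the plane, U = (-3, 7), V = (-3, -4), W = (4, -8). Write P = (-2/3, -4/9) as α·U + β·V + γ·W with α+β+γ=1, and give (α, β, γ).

Signed area of the reference triangle: [UVW] = ½·((-3)·(-4−(-8)) + (-3)·(-8−7) + 4·(7−(-4))) = ½·(-12 + 45 + 44) = 77/2.
[PVW] = ½·((-2/3)·(-4−(-8)) + (-3)·(-8−(-4/9)) + 4·(-4/9−(-4))) = ½·(-8/3 + 68/3 + 128/9) = 154/9, so the U-coordinate is (154/9)/(77/2) = 4/9.
[UPW] = ½·((-3)·(-4/9−(-8)) + (-2/3)·(-8−7) + 4·(7−(-4/9))) = ½·(-68/3 + 10 + 268/9) = 77/9, so the V-coordinate is 2/9.
[UVP] = ½·((-3)·(-4−(-4/9)) + (-3)·(-4/9−7) + (-2/3)·(7−(-4))) = ½·(32/3 + 67/3 − 22/3) = 77/6, so the W-coordinate is 1/3.

(4/9, 2/9, 1/3)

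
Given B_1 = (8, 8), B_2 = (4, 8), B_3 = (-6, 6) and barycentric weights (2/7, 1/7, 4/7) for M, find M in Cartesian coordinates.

M = (2/7)·B_1 + (1/7)·B_2 + (4/7)·B_3.
x-coordinate: (2/7)·8 + (1/7)·4 + (4/7)·(-6) = -4/7.
y-coordinate: (2/7)·8 + (1/7)·8 + (4/7)·6 = 48/7.

(-4/7, 48/7)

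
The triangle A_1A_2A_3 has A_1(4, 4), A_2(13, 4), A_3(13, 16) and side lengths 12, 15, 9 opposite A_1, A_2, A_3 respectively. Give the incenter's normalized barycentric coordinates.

The incenter has barycentric coordinates proportional to the opposite side lengths: (12 : 15 : 9).
Normalizing by 12+15+9 = 36 gives (1/3, 5/12, 1/4).

(1/3, 5/12, 1/4)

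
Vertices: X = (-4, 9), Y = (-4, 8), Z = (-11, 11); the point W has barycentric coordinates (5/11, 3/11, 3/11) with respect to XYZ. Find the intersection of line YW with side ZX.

Line YW meets ZX where the Y-coordinate vanishes; zeroing W's Y-weight and renormalizing leaves Z, X-weights 3/11 : 5/11 → (3/8, 5/8).
So V = (3/8)·Z + (5/8)·X = (-53/8, 39/4).

(-53/8, 39/4)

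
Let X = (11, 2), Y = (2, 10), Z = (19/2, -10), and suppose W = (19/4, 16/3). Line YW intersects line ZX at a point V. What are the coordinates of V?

Barycentric coordinates of W with respect to XYZ: (1/6, 2/3, 1/6).
On side ZX the Y-coordinate is zero; dropping W's Y-weight 2/3 and renormalizing the remaining 1/6 : 1/6 gives weights 1/2, 1/2 on Z, X.
V = (1/2)·(19/2, -10) + (1/2)·(11, 2) = (41/4, -4).

(41/4, -4)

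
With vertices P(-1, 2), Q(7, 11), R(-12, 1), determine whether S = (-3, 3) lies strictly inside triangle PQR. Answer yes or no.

yes

Barycentric coordinates of S: (4/7, 1/7, 2/7).
The three coordinates are positive, positive, positive; a point is interior exactly when all three are positive.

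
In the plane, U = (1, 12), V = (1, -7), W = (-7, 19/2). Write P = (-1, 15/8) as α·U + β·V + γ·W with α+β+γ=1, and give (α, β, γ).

(1/4, 1/2, 1/4)

Signed area of the reference triangle: [UVW] = ½·(1·(-7−(19/2)) + 1·(19/2−12) + (-7)·(12−(-7))) = ½·(-33/2 − 5/2 − 133) = -76.
[PVW] = ½·((-1)·(-7−(19/2)) + 1·(19/2−(15/8)) + (-7)·(15/8−(-7))) = ½·(33/2 + 61/8 − 497/8) = -19, so the U-coordinate is (-19)/(-76) = 1/4.
[UPW] = ½·(1·(15/8−(19/2)) + (-1)·(19/2−12) + (-7)·(12−(15/8))) = ½·(-61/8 + 5/2 − 567/8) = -38, so the V-coordinate is 1/2.
[UVP] = ½·(1·(-7−(15/8)) + 1·(15/8−12) + (-1)·(12−(-7))) = ½·(-71/8 − 81/8 − 19) = -19, so the W-coordinate is 1/4.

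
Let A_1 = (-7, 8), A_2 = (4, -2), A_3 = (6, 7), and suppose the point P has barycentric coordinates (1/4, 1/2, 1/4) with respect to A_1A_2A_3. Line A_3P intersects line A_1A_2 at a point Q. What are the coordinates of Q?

(1/3, 4/3)

Line A_3P meets A_1A_2 where the A_3-coordinate vanishes; zeroing P's A_3-weight and renormalizing leaves A_1, A_2-weights 1/4 : 1/2 → (1/3, 2/3).
So Q = (1/3)·A_1 + (2/3)·A_2 = (1/3, 4/3).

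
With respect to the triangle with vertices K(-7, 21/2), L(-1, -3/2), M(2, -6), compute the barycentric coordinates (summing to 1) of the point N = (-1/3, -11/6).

(2/9, 1/9, 2/3)

Signed area of the reference triangle: [KLM] = ½·((-7)·(-3/2−(-6)) + (-1)·(-6−(21/2)) + 2·(21/2−(-3/2))) = ½·(-63/2 + 33/2 + 24) = 9/2.
[NLM] = ½·((-1/3)·(-3/2−(-6)) + (-1)·(-6−(-11/6)) + 2·(-11/6−(-3/2))) = ½·(-3/2 + 25/6 − 2/3) = 1, so the K-coordinate is 1/(9/2) = 2/9.
[KNM] = ½·((-7)·(-11/6−(-6)) + (-1/3)·(-6−(21/2)) + 2·(21/2−(-11/6))) = ½·(-175/6 + 11/2 + 74/3) = 1/2, so the L-coordinate is 1/9.
[KLN] = ½·((-7)·(-3/2−(-11/6)) + (-1)·(-11/6−(21/2)) + (-1/3)·(21/2−(-3/2))) = ½·(-7/3 + 37/3 − 4) = 3, so the M-coordinate is 2/3.
Check: 2/9 + 1/9 + 2/3 = 1.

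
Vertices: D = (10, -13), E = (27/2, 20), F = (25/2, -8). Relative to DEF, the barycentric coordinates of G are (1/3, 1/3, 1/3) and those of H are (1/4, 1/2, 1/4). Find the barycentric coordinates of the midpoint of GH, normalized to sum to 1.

Since both coordinate triples sum to 1, the midpoint's barycentrics are the componentwise average.
(1/3+1/4)/2 = 7/24; similarly 5/12 and 7/24.

(7/24, 5/12, 7/24)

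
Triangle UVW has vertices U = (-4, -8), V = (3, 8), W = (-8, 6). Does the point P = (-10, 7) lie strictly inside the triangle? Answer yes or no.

no

Barycentric coordinates of P: (-5/54, -4/27, 67/54).
The three coordinates are negative, negative, positive; a point is interior exactly when all three are positive.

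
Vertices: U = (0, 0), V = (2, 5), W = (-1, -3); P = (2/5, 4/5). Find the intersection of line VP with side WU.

(-2/3, -2)

Barycentric coordinates of P with respect to UVW: (1/5, 2/5, 2/5).
On side WU the V-coordinate is zero; dropping P's V-weight 2/5 and renormalizing the remaining 2/5 : 1/5 gives weights 2/3, 1/3 on W, U.
Q = (2/3)·(-1, -3) + (1/3)·(0, 0) = (-2/3, -2).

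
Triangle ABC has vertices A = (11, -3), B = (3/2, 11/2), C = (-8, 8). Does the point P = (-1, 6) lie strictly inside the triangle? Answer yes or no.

yes

Barycentric coordinates of P: (1/38, 13/19, 11/38).
The three coordinates are positive, positive, positive; a point is interior exactly when all three are positive.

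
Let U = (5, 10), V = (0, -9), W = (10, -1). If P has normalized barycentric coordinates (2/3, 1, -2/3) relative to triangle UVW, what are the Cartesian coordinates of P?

P = (2/3)·U + 1·V + (-2/3)·W.
x-coordinate: (2/3)·5 + 1·0 + (-2/3)·10 = -10/3.
y-coordinate: (2/3)·10 + 1·(-9) + (-2/3)·(-1) = -5/3.

(-10/3, -5/3)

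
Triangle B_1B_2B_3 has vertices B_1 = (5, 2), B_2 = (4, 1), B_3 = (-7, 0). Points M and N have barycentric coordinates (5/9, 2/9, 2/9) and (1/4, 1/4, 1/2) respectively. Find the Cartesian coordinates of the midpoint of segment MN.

Barycentric coordinates of the midpoint are the average: (29/72, 17/72, 13/36).
Converting: (29/72)·B_1 + (17/72)·B_2 + (13/36)·B_3 = (31/72, 25/24).

(31/72, 25/24)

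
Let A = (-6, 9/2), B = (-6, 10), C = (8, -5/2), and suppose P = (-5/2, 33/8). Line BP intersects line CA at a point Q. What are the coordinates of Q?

(-4/3, 13/6)

Barycentric coordinates of P with respect to ABC: (1/2, 1/4, 1/4).
On side CA the B-coordinate is zero; dropping P's B-weight 1/4 and renormalizing the remaining 1/4 : 1/2 gives weights 1/3, 2/3 on C, A.
Q = (1/3)·(8, -5/2) + (2/3)·(-6, 9/2) = (-4/3, 13/6).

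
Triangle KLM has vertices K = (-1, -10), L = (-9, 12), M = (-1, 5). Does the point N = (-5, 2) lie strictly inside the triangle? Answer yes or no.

yes

Barycentric coordinates of N: (13/30, 1/2, 1/15).
The three coordinates are positive, positive, positive; a point is interior exactly when all three are positive.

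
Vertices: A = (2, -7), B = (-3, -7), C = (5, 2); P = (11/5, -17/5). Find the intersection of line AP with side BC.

(7/3, -1)

Barycentric coordinates of P with respect to ABC: (2/5, 1/5, 2/5).
On side BC the A-coordinate is zero; dropping P's A-weight 2/5 and renormalizing the remaining 1/5 : 2/5 gives weights 1/3, 2/3 on B, C.
Q = (1/3)·(-3, -7) + (2/3)·(5, 2) = (7/3, -1).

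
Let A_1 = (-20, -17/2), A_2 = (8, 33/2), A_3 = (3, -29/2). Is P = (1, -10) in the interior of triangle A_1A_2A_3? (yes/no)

yes

Barycentric coordinates of P: (169/1486, 183/1486, 567/743).
The three coordinates are positive, positive, positive; a point is interior exactly when all three are positive.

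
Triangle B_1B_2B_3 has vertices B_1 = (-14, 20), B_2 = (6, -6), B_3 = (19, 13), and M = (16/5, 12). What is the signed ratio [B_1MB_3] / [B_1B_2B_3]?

[B_1B_2B_3] = ½·((-14)·(-6−13) + 6·(13−20) + 19·(20−(-6))) = ½·(266 − 42 + 494) = 359.
[B_1MB_3] = ½·((-14)·(12−13) + (16/5)·(13−20) + 19·(20−12)) = ½·(14 − 112/5 + 152) = 359/5, so the ratio is (359/5)/359 = 1/5.

1/5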